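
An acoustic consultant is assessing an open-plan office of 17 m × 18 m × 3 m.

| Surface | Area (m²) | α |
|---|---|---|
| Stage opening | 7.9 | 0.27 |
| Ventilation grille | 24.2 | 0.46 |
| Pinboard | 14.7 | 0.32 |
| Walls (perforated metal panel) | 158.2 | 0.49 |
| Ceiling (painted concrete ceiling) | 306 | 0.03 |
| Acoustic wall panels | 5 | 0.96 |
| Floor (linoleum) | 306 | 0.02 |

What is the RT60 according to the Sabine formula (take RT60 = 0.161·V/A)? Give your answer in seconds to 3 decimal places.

A = Σ Sᵢαᵢ = 7.9·0.27 + 24.2·0.46 + 14.7·0.32 + 158.2·0.49 + 306·0.03 + 5·0.96 + 306·0.02 = 115.587 sabins.
Volume V = 17 × 18 × 3 = 918 m³.
RT60 = 0.161 · V / A = 0.161 × 918 / 115.587 = 1.279 s.

1.279 seconds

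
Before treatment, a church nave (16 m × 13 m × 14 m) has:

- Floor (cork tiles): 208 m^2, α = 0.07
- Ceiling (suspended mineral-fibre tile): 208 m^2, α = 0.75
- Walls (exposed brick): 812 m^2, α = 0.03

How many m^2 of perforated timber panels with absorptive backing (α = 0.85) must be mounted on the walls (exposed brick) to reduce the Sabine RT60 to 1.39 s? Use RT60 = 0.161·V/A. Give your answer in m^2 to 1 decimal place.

173.6

Summing Sᵢαᵢ: 14.560 + 156.000 + 24.360 → A₁ = 194.920 sabins.
V = 2912 m³. Target absorption A₂ = 0.161 × 2912 / 1.39 = 337.289 sabins.
Absorption to add: 337.289 − 194.920 = 142.369 sabins.
Each m^2 of panel replacing the walls (exposed brick) adds (0.85 − 0.03) = 0.82 sabins.
Area = ΔA/Δα = 142.369/0.82 = 173.6 m^2.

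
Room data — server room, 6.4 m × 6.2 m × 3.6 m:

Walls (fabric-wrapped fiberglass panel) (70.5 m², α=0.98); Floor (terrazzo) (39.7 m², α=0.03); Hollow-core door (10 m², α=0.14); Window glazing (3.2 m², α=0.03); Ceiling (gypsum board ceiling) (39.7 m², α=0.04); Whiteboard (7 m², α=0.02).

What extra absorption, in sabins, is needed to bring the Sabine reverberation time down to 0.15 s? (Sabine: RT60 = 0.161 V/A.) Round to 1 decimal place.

79.8 sabins

A₁ = Σ Sᵢαᵢ = 70.5×0.98 + 39.7×0.03 + 10×0.14 + 3.2×0.03 + 39.7×0.04 + 7×0.02 = 73.505 sabins.
For T = 0.15 s, need A₂ = 0.161·V/T = 0.161·142.848/0.15 = 153.324 sabins.
ΔA = A₂ − A₁ = 153.324 − 73.505 = 79.8 sabins.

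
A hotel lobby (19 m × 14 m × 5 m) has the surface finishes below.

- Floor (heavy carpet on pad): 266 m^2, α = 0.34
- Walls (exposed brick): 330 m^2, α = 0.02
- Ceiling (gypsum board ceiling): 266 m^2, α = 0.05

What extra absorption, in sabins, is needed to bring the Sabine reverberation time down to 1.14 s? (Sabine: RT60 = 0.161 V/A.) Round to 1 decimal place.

77.5 sabins

Summing Sᵢαᵢ: 90.440 + 6.600 + 13.300 → A₁ = 110.340 sabins.
V = 1330 m³. Required absorption A₂ = 0.161 × 1330 / 1.14 = 187.833 sabins.
Additional absorption ΔA = 187.833 − 110.340 = 77.5 sabins.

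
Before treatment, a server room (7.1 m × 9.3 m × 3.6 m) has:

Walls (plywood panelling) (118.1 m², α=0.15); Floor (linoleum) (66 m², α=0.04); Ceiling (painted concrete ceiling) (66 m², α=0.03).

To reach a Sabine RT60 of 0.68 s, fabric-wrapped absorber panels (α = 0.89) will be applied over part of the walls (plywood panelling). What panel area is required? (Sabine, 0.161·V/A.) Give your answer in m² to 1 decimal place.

45.9

Summing Sᵢαᵢ: 17.715 + 2.640 + 1.980 → A₁ = 22.335 sabins.
Required A₂ = 0.161·237.708/0.68 = 56.281 sabins.
ΔA needed = 56.281 − 22.335 = 33.946 sabins.
Each m² of panel replacing the walls (plywood panelling) adds (0.89 − 0.15) = 0.74 sabins.
Area = ΔA/Δα = 33.946/0.74 = 45.9 m².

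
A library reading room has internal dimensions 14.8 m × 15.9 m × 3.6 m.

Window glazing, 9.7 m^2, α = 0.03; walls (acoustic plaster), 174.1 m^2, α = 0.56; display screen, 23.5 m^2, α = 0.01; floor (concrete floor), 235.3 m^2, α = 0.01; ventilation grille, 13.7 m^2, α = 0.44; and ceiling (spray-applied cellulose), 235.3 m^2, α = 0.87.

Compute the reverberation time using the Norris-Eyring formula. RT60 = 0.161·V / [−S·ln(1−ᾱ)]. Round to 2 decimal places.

0.33 s

S = Σ Sᵢ = 691.6 m^2.
Σ(Sᵢαᵢ) = 9.7×0.03 + 174.1×0.56 + 23.5×0.01 + 235.3×0.01 + 13.7×0.44 + 235.3×0.87 = 311.114.
Mean coefficient ᾱ = A/S = 0.4498.
−S·ln(1−ᾱ) = −691.6 × ln(1 − 0.4498) = 413.213.
V = 14.8 × 15.9 × 3.6 = 847.152 m³.
T = 0.161·V/[−S·ln(1−ᾱ)] = 0.161·847.152/413.213 = 0.33 s.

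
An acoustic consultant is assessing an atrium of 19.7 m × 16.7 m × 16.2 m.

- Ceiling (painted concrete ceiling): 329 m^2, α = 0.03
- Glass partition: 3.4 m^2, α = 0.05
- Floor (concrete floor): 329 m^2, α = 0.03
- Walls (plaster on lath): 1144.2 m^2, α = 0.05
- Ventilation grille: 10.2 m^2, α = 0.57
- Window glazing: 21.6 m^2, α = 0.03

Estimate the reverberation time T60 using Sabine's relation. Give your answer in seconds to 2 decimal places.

10.27 s

Summing Sᵢαᵢ: 9.870 + 0.170 + 9.870 + 57.210 + 5.814 + 0.648 → A = 83.582 sabins.
Room volume: 5329.638 m³.
T = 0.161 V/A = 0.161·5329.638/83.582 = 10.27 s.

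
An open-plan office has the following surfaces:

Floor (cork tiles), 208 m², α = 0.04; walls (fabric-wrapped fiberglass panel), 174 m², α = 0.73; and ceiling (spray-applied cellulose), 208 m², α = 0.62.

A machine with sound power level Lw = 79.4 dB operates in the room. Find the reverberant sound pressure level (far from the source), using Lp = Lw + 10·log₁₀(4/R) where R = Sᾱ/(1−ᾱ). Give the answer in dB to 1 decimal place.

58.6 dB

Σ(Sᵢαᵢ) = 208·0.04 + 174·0.73 + 208·0.62 = 264.300; total area S = 590.0 m².
ᾱ = 264.300/590.0 = 0.4480; R = Sᾱ/(1−ᾱ) = 264.300/(1−0.4480) = 478.804 m².
Lp = 79.4 + 10·log₁₀(4/478.804) = 79.4 + (-20.78) = 58.6 dB.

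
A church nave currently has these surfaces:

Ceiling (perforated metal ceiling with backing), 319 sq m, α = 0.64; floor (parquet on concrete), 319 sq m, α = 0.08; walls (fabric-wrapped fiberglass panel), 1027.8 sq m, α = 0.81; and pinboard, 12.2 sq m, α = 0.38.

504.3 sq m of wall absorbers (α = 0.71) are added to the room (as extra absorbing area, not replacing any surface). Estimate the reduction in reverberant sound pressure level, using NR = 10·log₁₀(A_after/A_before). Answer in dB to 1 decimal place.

1.3 dB

Equivalent absorption area: A_before = 319·0.64 + 319·0.08 + 1027.8·0.81 + 12.2·0.38 = 1066.834 sq m.
Treatment contributes 504.3·0.71 = 358.053 sabins.
A_after = 1066.834 + 358.053 = 1424.887 sabins.
Reduction = 10 log₁₀(A_after/A_before) = 10 log₁₀(1.3356) = 1.3 dB.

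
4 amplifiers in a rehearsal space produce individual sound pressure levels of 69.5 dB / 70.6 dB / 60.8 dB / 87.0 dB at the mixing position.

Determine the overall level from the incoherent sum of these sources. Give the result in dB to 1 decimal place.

87.2 dB

Sum in the linear (power) domain: Σ 10^(Lᵢ/10) = 10^(69.5/10) + 10^(70.6/10) + 10^(60.8/10) + 10^(87.0/10) = 5.228e+08.
Back to dB: 10·log₁₀ Σ = 87.2 dB.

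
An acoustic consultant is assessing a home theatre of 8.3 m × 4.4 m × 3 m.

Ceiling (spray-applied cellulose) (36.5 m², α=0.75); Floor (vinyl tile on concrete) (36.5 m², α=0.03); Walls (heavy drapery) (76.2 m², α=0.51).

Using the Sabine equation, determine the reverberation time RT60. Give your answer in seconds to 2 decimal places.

Summing Sᵢαᵢ: 27.375 + 1.095 + 38.862 → A = 67.332 sabins.
Room volume: 109.56 m³.
RT60 = 0.161 · V / A = 0.161 × 109.56 / 67.332 = 0.26 s.

0.26 sec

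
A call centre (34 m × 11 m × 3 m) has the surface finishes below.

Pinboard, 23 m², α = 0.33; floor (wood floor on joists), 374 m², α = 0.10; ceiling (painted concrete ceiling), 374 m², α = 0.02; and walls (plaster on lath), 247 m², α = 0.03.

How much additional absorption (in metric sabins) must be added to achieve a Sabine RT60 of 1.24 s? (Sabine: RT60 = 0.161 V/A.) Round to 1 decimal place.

85.8 sabins

Total absorption A₁ = 23×0.33 + 374×0.10 + 374×0.02 + 247×0.03
  = 7.590 + 37.400 + 7.480 + 7.410 = 59.880 m² sabins.
For T = 1.24 s, need A₂ = 0.161·V/T = 0.161·1122/1.24 = 145.679 sabins.
Additional absorption ΔA = 145.679 − 59.880 = 85.8 sabins.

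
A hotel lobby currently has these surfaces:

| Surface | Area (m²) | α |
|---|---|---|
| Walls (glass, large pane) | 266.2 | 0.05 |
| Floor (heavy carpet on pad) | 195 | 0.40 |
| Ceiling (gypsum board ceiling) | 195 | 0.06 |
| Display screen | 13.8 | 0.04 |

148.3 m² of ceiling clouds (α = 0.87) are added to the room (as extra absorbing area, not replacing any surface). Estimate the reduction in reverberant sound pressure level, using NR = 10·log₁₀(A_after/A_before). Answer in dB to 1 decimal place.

A_before = Σ Sᵢαᵢ = 266.2·0.05 + 195·0.40 + 195·0.06 + 13.8·0.04 = 103.562 sabins.
Treatment contributes 148.3·0.87 = 129.021 sabins.
A_after = 103.562 + 129.021 = 232.583 sabins.
Reduction = 10 log₁₀(A_after/A_before) = 10 log₁₀(2.2458) = 3.5 dB.

3.5 dB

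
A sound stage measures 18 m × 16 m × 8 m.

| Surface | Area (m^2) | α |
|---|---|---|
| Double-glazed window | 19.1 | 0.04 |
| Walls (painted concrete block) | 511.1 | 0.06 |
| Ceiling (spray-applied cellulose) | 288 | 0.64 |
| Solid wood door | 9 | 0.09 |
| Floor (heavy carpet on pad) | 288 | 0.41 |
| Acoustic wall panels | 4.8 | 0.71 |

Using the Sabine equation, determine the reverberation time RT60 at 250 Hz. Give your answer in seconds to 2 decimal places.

Total absorption A = 19.1·0.04 + 511.1·0.06 + 288·0.64 + 9·0.09 + 288·0.41 + 4.8·0.71
  = 0.764 + 30.666 + 184.320 + 0.810 + 118.080 + 3.408 = 338.048 m^2 sabins.
Room volume: 2304 m³.
T = 0.161 V/A = 0.161·2304/338.048 = 1.10 s.

1.10 s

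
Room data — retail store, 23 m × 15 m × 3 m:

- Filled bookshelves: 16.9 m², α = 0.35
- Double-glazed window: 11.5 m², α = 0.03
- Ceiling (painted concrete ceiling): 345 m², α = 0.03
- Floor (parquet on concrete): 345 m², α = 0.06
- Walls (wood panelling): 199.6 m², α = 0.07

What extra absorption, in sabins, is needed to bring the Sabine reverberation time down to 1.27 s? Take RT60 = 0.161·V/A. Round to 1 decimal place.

Total absorption A₁ = 16.9*0.35 + 11.5*0.03 + 345*0.03 + 345*0.06 + 199.6*0.07
  = 5.915 + 0.345 + 10.350 + 20.700 + 13.972 = 51.282 m² sabins.
Target A₂ = 0.161·1035/1.27 = 131.209 sabins (V = 1035 m³).
Shortfall: 131.209 − 51.282 = 79.9 sabins.

79.9 sabins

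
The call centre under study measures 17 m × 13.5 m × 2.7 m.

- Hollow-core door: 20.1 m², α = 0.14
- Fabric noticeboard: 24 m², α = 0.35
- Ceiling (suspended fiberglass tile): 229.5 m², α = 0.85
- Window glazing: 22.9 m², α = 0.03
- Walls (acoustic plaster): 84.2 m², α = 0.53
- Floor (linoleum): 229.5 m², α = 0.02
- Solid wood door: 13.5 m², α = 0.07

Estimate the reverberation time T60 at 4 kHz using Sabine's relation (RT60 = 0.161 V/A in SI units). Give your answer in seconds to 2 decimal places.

0.39 s

A = Σ Sᵢαᵢ = 20.1·0.14 + 24·0.35 + 229.5·0.85 + 22.9·0.03 + 84.2·0.53 + 229.5·0.02 + 13.5·0.07 = 257.137 sabins.
V = 17·13.5·2.7 = 619.65 m³.
Sabine: RT60 = 0.161 × 619.65 / 257.137 = 0.39 s.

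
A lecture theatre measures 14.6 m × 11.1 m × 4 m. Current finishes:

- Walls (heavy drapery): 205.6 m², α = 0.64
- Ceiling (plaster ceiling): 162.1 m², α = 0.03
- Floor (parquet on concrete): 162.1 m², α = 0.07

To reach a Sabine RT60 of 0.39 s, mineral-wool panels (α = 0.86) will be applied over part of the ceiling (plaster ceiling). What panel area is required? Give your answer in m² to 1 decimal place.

Total absorption A₁ = 205.6×0.64 + 162.1×0.03 + 162.1×0.07
  = 131.584 + 4.863 + 11.347 = 147.794 m² sabins.
V = 648.24 m³. Target absorption A₂ = 0.161 × 648.24 / 0.39 = 267.607 sabins.
ΔA needed = 267.607 − 147.794 = 119.813 sabins.
Net gain per m²: Δα = 0.86 − 0.03 = 0.83.
Area = ΔA/Δα = 119.813/0.83 = 144.4 m².

144.4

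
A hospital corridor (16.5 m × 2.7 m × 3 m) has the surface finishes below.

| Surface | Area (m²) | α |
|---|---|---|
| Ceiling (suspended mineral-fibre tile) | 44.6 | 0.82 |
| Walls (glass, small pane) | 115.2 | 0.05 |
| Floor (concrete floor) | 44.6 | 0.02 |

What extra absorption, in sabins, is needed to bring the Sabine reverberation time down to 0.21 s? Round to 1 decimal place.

59.2 sabins

Total absorption A₁ = 44.6*0.82 + 115.2*0.05 + 44.6*0.02
  = 36.572 + 5.760 + 0.892 = 43.224 m² sabins.
V = 133.65 m³. Required absorption A₂ = 0.161 × 133.65 / 0.21 = 102.465 sabins.
Shortfall: 102.465 − 43.224 = 59.2 sabins.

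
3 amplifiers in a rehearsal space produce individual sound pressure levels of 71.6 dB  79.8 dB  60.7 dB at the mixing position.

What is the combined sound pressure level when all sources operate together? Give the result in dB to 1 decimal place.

80.5 dB

Sum in the linear (power) domain: Σ 10^(Lᵢ/10) = 10^(71.6/10) + 10^(79.8/10) + 10^(60.7/10) = 1.111e+08.
Back to dB: 10·log₁₀ Σ = 80.5 dB.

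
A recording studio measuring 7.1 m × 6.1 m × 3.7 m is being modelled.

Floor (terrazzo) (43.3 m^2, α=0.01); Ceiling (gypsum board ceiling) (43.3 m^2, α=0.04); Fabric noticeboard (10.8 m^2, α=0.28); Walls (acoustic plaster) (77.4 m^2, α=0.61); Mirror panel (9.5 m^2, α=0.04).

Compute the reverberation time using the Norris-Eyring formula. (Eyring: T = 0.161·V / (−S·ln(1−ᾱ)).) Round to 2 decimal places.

S = Σ Sᵢ = 184.3 m^2.
Σ(Sᵢαᵢ) = 43.3·0.01 + 43.3·0.04 + 10.8·0.28 + 77.4·0.61 + 9.5·0.04 = 52.783.
ᾱ = 52.783 / 184.3 = 0.2864.
Eyring denominator: −S ln(1−ᾱ) = 62.189.
V = 7.1 × 6.1 × 3.7 = 160.247 m³.
RT60 = 0.161 × 160.247 / 62.189 = 0.41 s.

0.41 seconds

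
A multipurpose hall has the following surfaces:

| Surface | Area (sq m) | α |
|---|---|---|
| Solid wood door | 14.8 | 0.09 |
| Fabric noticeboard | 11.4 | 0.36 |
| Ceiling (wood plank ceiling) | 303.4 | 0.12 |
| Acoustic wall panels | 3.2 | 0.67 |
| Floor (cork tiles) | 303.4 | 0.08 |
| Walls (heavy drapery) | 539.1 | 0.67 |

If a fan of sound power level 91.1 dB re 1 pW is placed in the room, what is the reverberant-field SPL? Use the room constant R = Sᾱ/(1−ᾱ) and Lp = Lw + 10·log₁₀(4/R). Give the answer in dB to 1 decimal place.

68.8 dB

A = 429.457 sabins; S = 1175.3 sq m.
ᾱ = 0.3654, so room constant R = A/(1−ᾱ) = 676.737 sq m.
Lp = 91.1 + 10·log₁₀(4/676.737) = 91.1 + (-22.28) = 68.8 dB.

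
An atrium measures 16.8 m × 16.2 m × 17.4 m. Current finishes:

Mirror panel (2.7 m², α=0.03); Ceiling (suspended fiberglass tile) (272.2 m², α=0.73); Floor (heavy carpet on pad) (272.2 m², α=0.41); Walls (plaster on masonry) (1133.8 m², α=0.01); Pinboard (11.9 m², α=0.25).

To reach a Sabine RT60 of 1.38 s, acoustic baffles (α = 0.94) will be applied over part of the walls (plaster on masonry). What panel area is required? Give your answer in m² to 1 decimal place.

244.9

Summing Sᵢαᵢ: 0.081 + 198.706 + 111.602 + 11.338 + 2.975 → A₁ = 324.702 sabins.
V = 4735.584 m³. Target absorption A₂ = 0.161 × 4735.584 / 1.38 = 552.485 sabins.
ΔA needed = 552.485 − 324.702 = 227.783 sabins.
Each m² of panel replacing the walls (plaster on masonry) adds (0.94 − 0.01) = 0.93 sabins.
Area = ΔA/Δα = 227.783/0.93 = 244.9 m².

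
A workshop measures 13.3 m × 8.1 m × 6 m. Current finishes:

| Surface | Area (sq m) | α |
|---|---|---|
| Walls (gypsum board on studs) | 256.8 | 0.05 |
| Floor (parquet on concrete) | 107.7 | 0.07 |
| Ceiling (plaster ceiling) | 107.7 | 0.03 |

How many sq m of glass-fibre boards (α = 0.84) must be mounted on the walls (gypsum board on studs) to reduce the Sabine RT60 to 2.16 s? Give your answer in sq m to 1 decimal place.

31.1

Equivalent absorption area: A₁ = 256.8*0.05 + 107.7*0.07 + 107.7*0.03 = 23.610 sq m.
Required A₂ = 0.161·646.38/2.16 = 48.179 sabins.
ΔA needed = 48.179 − 23.610 = 24.569 sabins.
Each sq m of panel replacing the walls (gypsum board on studs) adds (0.84 − 0.05) = 0.79 sabins.
Panel area = 24.569 / 0.79 = 31.1 sq m.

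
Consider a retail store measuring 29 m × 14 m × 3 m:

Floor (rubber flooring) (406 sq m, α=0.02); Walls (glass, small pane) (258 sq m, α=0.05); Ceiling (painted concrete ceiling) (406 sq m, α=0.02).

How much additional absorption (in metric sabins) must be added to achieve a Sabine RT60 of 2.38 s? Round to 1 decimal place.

53.3 sabins

Total absorption A₁ = 406×0.02 + 258×0.05 + 406×0.02
  = 8.120 + 12.900 + 8.120 = 29.140 sq m sabins.
For T = 2.38 s, need A₂ = 0.161·V/T = 0.161·1218/2.38 = 82.394 sabins.
Shortfall: 82.394 − 29.140 = 53.3 sabins.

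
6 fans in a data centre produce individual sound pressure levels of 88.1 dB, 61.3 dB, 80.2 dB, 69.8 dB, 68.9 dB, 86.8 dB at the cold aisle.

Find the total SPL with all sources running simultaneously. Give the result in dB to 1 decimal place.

91.0 dB

Σ 10^(Lᵢ/10) = 1.248e+09.
Combined level = 10 log₁₀(1.248e+09) = 91.0 dB.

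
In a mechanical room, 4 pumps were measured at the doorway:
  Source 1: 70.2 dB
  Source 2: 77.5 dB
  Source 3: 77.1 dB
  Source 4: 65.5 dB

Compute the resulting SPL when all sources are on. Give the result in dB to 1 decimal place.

80.8 dB

Converting to relative power and adding: 10^(70.2/10) + 10^(77.5/10) + 10^(77.1/10) + 10^(65.5/10) = 1.215e+08.
Back to dB: 10·log₁₀ Σ = 80.8 dB.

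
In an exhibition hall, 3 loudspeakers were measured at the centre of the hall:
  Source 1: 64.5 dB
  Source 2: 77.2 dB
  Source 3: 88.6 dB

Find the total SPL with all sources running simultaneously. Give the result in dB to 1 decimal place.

88.9 dB

Sum in the linear (power) domain: Σ 10^(Lᵢ/10) = 10^(64.5/10) + 10^(77.2/10) + 10^(88.6/10) = 7.797e+08.
L_total = 10·log₁₀(7.797e+08) = 88.9 dB.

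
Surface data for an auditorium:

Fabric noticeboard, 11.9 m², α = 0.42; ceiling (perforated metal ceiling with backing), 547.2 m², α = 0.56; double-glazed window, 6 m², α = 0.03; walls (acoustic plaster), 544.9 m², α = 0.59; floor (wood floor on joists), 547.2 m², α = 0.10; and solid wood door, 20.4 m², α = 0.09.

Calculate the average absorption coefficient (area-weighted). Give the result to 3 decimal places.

S = Σ Sᵢ = 11.9 + 547.2 + 6 + 544.9 + 547.2 + 20.4 = 1677.6 m².
Weighted sum Σ Sα = 689.657.
ᾱ = A/S = 0.411.

0.411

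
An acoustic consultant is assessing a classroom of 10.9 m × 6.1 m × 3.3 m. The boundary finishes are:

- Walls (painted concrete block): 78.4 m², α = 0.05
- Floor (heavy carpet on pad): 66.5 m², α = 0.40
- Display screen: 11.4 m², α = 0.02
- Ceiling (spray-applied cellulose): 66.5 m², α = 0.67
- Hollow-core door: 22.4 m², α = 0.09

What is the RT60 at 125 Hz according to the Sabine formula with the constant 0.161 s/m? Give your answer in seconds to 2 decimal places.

0.46 seconds

Total absorption A = 78.4·0.05 + 66.5·0.40 + 11.4·0.02 + 66.5·0.67 + 22.4·0.09
  = 3.920 + 26.600 + 0.228 + 44.555 + 2.016 = 77.319 m² sabins.
Room volume: 219.417 m³.
RT60 = 0.161 · V / A = 0.161 × 219.417 / 77.319 = 0.46 s.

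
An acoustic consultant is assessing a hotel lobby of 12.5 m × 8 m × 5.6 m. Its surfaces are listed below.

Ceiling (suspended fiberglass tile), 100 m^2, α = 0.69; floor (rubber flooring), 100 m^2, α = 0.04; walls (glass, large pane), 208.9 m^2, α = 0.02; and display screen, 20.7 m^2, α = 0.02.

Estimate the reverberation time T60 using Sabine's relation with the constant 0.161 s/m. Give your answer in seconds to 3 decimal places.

1.162 s

A = Σ Sᵢαᵢ = 100×0.69 + 100×0.04 + 208.9×0.02 + 20.7×0.02 = 77.592 sabins.
Volume V = 12.5 × 8 × 5.6 = 560 m³.
Sabine: RT60 = 0.161 × 560 / 77.592 = 1.162 s.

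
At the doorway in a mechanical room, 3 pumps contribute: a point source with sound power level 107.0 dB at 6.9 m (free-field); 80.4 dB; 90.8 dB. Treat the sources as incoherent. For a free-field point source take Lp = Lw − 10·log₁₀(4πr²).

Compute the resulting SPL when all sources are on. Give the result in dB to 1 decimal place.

Source at 6.9 m: Lp = 107.0 − 10·log₁₀(4π·6.9²) = 107.0 − 10·log₁₀(598.285) = 79.2 dB.
Σ 10^(Lᵢ/10) = 1.395e+09.
Back to dB: 10·log₁₀ Σ = 91.4 dB.

91.4 dB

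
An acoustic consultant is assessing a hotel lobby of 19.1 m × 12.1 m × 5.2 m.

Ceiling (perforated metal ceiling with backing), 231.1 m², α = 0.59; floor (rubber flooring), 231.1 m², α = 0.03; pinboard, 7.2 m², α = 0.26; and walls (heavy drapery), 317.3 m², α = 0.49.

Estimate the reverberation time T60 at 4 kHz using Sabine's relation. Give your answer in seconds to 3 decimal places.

0.644 sec

Total absorption A = 231.1*0.59 + 231.1*0.03 + 7.2*0.26 + 317.3*0.49
  = 136.349 + 6.933 + 1.872 + 155.477 = 300.631 m² sabins.
Volume V = 19.1 × 12.1 × 5.2 = 1201.772 m³.
Sabine: RT60 = 0.161 × 1201.772 / 300.631 = 0.644 s.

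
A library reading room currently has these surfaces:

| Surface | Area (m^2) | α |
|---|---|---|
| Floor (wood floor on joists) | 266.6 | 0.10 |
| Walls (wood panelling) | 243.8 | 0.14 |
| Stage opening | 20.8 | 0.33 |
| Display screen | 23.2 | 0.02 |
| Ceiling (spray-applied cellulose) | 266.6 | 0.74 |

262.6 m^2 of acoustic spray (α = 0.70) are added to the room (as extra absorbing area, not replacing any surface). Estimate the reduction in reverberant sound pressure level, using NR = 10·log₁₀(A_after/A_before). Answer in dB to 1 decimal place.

Total absorption A_before = 266.6×0.10 + 243.8×0.14 + 20.8×0.33 + 23.2×0.02 + 266.6×0.74
  = 26.660 + 34.132 + 6.864 + 0.464 + 197.284 = 265.404 m^2 sabins.
Treatment contributes 262.6·0.70 = 183.820 sabins.
New total A_after = 449.224 sabins.
NR = 10·log₁₀(449.224/265.404) = 2.3 dB.

2.3 dB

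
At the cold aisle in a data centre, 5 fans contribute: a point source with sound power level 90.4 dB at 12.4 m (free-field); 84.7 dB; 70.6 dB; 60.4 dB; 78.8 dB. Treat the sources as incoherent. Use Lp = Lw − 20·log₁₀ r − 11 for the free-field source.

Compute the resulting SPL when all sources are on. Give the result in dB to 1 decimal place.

Source at 12.4 m: Lp = 90.4 − 20·log₁₀(12.4) − 11 = 57.5 dB.
Sum in the linear (power) domain: Σ 10^(Lᵢ/10) = 10^(57.5/10) + 10^(84.7/10) + 10^(70.6/10) + 10^(60.4/10) + 10^(78.8/10) = 3.841e+08.
Combined level = 10 log₁₀(3.841e+08) = 85.8 dB.

85.8 dB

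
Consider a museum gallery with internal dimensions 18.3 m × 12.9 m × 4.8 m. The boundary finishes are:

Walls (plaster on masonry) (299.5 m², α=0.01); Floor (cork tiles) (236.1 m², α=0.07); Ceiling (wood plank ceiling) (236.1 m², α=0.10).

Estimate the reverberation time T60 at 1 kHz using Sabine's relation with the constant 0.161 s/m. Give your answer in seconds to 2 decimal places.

Equivalent absorption area: A = 299.5×0.01 + 236.1×0.07 + 236.1×0.10 = 43.132 m².
V = 18.3·12.9·4.8 = 1133.136 m³.
T = 0.161 V/A = 0.161·1133.136/43.132 = 4.23 s.

4.23 sec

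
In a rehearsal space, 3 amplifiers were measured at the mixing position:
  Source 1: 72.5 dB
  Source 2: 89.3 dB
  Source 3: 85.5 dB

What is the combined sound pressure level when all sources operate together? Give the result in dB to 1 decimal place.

90.9 dB

Converting to relative power and adding: 10^(72.5/10) + 10^(89.3/10) + 10^(85.5/10) = 1.224e+09.
Combined level = 10 log₁₀(1.224e+09) = 90.9 dB.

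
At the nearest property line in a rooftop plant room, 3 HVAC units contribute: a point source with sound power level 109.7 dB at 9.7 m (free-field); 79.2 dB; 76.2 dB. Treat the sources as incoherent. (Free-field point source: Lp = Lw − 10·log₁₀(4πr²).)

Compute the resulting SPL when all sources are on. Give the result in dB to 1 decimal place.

Source at 9.7 m: Lp = 109.7 − 10·log₁₀(4π·9.7²) = 109.7 − 10·log₁₀(1182.370) = 79.0 dB.
Sum in the linear (power) domain: Σ 10^(Lᵢ/10) = 10^(79.0/10) + 10^(79.2/10) + 10^(76.2/10) = 2.043e+08.
Combined level = 10 log₁₀(2.043e+08) = 83.1 dB.

83.1 dB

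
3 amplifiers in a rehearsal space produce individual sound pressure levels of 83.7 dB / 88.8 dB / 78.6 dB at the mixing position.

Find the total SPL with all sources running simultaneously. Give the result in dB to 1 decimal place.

90.3 dB

Σ 10^(Lᵢ/10) = 1.065e+09.
Back to dB: 10·log₁₀ Σ = 90.3 dB.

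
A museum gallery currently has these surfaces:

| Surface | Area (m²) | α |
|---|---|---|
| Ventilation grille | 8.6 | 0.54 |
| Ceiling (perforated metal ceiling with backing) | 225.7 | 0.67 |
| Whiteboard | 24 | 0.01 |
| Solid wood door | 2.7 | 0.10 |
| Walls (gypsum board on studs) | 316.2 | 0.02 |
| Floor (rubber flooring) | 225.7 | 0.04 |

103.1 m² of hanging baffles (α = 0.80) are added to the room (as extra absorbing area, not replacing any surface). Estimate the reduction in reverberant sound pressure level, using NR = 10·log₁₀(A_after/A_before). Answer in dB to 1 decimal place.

Equivalent absorption area: A_before = 8.6·0.54 + 225.7·0.67 + 24·0.01 + 2.7·0.10 + 316.2·0.02 + 225.7·0.04 = 171.725 m².
Added absorption = 103.1 × 0.80 = 82.480 sabins.
A_after = 171.725 + 82.480 = 254.205 sabins.
NR = 10·log₁₀(254.205/171.725) = 1.7 dB.

1.7 dB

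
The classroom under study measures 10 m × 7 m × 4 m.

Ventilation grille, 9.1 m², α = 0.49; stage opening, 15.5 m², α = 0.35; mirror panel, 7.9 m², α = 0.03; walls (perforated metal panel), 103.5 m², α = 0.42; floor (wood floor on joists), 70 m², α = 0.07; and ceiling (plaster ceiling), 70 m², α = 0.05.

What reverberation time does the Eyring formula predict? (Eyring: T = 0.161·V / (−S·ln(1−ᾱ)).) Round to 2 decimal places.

S = Σ Sᵢ = 276.0 m².
Absorption A = 9.1×0.49 + 15.5×0.35 + 7.9×0.03 + 103.5×0.42 + 70×0.07 + 70×0.05 = 61.991 sabins.
ᾱ = 61.991 / 276.0 = 0.2246.
−S·ln(1−ᾱ) = −276.0 × ln(1 − 0.2246) = 70.208.
V = 10 × 7 × 4 = 280 m³.
T = 0.161·V/[−S·ln(1−ᾱ)] = 0.161·280/70.208 = 0.64 s.

0.64 seconds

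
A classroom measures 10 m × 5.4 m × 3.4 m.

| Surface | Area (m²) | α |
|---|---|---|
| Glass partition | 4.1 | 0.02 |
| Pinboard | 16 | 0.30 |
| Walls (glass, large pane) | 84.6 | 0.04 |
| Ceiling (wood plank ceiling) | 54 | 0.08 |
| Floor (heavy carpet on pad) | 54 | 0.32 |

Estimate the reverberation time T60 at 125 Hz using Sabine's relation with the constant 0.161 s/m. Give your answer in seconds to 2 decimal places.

Summing Sᵢαᵢ: 0.082 + 4.800 + 3.384 + 4.320 + 17.280 → A = 29.866 sabins.
Room volume: 183.6 m³.
Sabine: RT60 = 0.161 × 183.6 / 29.866 = 0.99 s.

0.99 s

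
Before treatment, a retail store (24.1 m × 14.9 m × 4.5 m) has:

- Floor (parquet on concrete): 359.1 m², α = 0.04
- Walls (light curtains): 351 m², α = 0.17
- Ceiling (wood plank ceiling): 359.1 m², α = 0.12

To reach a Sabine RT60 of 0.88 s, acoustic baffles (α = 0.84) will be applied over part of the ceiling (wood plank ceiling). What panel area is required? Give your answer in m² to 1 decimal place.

247.9

A₁ = Σ Sᵢαᵢ = 359.1·0.04 + 351·0.17 + 359.1·0.12 = 117.126 sabins.
Required A₂ = 0.161·1615.905/0.88 = 295.637 sabins.
Absorption to add: 295.637 − 117.126 = 178.511 sabins.
Net gain per m²: Δα = 0.84 − 0.12 = 0.72.
Area = ΔA/Δα = 178.511/0.72 = 247.9 m².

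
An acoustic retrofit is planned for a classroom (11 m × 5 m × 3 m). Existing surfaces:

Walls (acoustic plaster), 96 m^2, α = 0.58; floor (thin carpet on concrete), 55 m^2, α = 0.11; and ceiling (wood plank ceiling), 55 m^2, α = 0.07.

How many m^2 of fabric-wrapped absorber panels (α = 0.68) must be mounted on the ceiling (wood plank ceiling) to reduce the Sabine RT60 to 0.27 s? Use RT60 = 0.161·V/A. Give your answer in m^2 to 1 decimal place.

Summing Sᵢαᵢ: 55.680 + 6.050 + 3.850 → A₁ = 65.580 sabins.
V = 165 m³. Target absorption A₂ = 0.161 × 165 / 0.27 = 98.389 sabins.
ΔA needed = 98.389 − 65.580 = 32.809 sabins.
Net gain per m^2: Δα = 0.68 − 0.07 = 0.61.
Panel area = 32.809 / 0.61 = 53.8 m^2.

53.8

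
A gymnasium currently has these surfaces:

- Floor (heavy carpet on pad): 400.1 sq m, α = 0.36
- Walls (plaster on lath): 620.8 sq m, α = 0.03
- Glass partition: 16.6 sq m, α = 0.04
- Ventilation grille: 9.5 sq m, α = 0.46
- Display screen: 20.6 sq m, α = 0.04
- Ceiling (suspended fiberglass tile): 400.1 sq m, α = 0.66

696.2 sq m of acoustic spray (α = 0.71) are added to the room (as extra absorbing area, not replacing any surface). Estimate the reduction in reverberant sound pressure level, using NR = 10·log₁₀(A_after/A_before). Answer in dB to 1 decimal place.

3.3 dB

Equivalent absorption area: A_before = 400.1*0.36 + 620.8*0.03 + 16.6*0.04 + 9.5*0.46 + 20.6*0.04 + 400.1*0.66 = 432.584 sq m.
Added absorption = 696.2 × 0.71 = 494.302 sabins.
New total A_after = 926.886 sabins.
NR = 10·log₁₀(926.886/432.584) = 3.3 dB.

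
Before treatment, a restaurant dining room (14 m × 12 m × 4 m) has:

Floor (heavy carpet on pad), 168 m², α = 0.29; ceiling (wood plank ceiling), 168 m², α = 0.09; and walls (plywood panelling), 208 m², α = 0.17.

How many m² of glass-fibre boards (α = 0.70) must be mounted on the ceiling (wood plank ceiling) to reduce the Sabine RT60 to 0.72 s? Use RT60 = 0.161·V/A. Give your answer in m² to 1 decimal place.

A₁ = Σ Sᵢαᵢ = 168*0.29 + 168*0.09 + 208*0.17 = 99.200 sabins.
V = 672 m³. Target absorption A₂ = 0.161 × 672 / 0.72 = 150.267 sabins.
ΔA needed = 150.267 − 99.200 = 51.067 sabins.
Each m² of panel replacing the ceiling (wood plank ceiling) adds (0.70 − 0.09) = 0.61 sabins.
Panel area = 51.067 / 0.61 = 83.7 m².

83.7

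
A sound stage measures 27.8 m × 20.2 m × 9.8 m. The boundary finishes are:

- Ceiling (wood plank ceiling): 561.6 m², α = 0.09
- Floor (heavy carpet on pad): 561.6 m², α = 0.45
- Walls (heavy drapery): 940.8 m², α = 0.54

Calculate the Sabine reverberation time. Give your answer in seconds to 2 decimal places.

1.09 s

A = Σ Sᵢαᵢ = 561.6×0.09 + 561.6×0.45 + 940.8×0.54 = 811.296 sabins.
V = 27.8·20.2·9.8 = 5503.288 m³.
T = 0.161 V/A = 0.161·5503.288/811.296 = 1.09 s.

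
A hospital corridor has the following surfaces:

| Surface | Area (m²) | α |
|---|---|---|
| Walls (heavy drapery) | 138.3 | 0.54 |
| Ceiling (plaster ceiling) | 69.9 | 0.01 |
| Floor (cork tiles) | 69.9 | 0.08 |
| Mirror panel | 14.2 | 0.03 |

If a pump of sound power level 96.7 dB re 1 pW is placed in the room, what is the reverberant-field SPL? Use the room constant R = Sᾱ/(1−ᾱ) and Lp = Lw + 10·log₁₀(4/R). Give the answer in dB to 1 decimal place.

82.2 dB

A = 81.399 sabins; S = 292.3 m².
ᾱ = 0.2785, so room constant R = A/(1−ᾱ) = 112.819 m².
Lp = Lw + 10 log₁₀(4/R) = 96.7 -14.50 = 82.2 dB.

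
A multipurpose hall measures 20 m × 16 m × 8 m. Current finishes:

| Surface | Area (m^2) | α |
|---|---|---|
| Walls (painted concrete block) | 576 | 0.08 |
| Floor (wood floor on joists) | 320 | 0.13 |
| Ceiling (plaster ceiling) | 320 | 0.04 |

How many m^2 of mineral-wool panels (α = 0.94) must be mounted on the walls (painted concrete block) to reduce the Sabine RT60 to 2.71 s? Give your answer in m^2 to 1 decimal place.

60.0

Equivalent absorption area: A₁ = 576×0.08 + 320×0.13 + 320×0.04 = 100.480 m^2.
Required A₂ = 0.161·2560/2.71 = 152.089 sabins.
Absorption to add: 152.089 − 100.480 = 51.609 sabins.
Each m^2 of panel replacing the walls (painted concrete block) adds (0.94 − 0.08) = 0.86 sabins.
Panel area = 51.609 / 0.86 = 60.0 m^2.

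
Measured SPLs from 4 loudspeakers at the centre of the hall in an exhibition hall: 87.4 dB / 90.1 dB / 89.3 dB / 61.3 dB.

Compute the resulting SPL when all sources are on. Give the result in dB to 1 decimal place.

Σ 10^(Lᵢ/10) = 2.425e+09.
Back to dB: 10·log₁₀ Σ = 93.8 dB.

93.8 dB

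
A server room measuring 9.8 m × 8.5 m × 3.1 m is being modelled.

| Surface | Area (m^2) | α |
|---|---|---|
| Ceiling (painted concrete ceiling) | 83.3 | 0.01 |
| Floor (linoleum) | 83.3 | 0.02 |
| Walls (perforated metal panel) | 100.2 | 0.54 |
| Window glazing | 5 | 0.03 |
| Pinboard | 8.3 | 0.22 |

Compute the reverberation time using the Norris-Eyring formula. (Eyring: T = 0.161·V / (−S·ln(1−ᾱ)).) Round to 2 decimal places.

Total surface area S = 83.3 + 83.3 + 100.2 + 5 + 8.3 = 280.1 m^2.
Absorption A = 83.3·0.01 + 83.3·0.02 + 100.2·0.54 + 5·0.03 + 8.3·0.22 = 58.583 sabins.
Mean coefficient ᾱ = A/S = 0.2092.
Eyring denominator: −S ln(1−ᾱ) = 65.742.
V = 9.8 × 8.5 × 3.1 = 258.23 m³.
RT60 = 0.161 × 258.23 / 65.742 = 0.63 s.

0.63 seconds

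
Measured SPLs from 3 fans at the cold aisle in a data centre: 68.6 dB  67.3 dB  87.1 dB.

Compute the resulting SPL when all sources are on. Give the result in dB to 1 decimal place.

87.2 dB

Converting to relative power and adding: 10^(68.6/10) + 10^(67.3/10) + 10^(87.1/10) = 5.255e+08.
Combined level = 10 log₁₀(5.255e+08) = 87.2 dB.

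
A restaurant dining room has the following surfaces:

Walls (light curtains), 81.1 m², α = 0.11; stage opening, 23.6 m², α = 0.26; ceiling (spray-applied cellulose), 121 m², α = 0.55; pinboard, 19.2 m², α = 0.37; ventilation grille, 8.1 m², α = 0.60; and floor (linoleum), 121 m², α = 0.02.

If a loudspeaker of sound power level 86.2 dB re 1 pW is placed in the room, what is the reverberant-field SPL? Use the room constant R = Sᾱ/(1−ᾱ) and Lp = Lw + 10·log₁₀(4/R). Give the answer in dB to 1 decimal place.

Σ(Sᵢαᵢ) = 81.1·0.11 + 23.6·0.26 + 121·0.55 + 19.2·0.37 + 8.1·0.60 + 121·0.02 = 95.991; total area S = 374.0 m².
ᾱ = 0.2567, so room constant R = A/(1−ᾱ) = 129.142 m².
Lp = 86.2 + 10·log₁₀(4/129.142) = 86.2 + (-15.09) = 71.1 dB.

71.1 dB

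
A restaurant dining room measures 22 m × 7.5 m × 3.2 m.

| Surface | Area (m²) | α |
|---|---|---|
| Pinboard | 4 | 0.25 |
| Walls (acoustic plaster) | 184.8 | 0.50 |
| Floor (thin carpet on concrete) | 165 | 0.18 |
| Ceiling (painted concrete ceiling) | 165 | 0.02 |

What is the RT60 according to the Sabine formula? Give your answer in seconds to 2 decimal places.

Total absorption A = 4×0.25 + 184.8×0.50 + 165×0.18 + 165×0.02
  = 1.000 + 92.400 + 29.700 + 3.300 = 126.400 m² sabins.
Room volume: 528 m³.
Sabine: RT60 = 0.161 × 528 / 126.400 = 0.67 s.

0.67 s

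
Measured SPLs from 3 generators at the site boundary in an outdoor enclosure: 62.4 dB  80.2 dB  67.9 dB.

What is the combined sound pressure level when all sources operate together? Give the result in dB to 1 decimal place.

80.5 dB

Σ 10^(Lᵢ/10) = 1.126e+08.
Combined level = 10 log₁₀(1.126e+08) = 80.5 dB.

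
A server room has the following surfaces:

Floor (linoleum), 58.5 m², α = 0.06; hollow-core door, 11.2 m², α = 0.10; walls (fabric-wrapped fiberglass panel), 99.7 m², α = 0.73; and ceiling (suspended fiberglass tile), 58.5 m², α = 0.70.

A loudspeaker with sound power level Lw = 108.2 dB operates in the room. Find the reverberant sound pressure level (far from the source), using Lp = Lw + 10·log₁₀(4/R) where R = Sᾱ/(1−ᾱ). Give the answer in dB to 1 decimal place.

90.3 dB

A = 118.361 sabins; S = 227.9 m².
ᾱ = 118.361/227.9 = 0.5194; R = Sᾱ/(1−ᾱ) = 118.361/(1−0.5194) = 246.278 m².
Lp = 108.2 + 10·log₁₀(4/246.278) = 108.2 + (-17.89) = 90.3 dB.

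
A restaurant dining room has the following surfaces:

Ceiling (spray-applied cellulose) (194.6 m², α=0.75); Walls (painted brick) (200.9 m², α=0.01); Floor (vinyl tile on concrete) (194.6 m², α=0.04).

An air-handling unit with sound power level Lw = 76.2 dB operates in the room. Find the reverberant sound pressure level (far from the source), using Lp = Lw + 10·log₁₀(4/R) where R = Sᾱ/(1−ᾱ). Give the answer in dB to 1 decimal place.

A = 155.743 sabins; S = 590.1 m².
ᾱ = 0.2639, so room constant R = A/(1−ᾱ) = 211.579 m².
Lp = Lw + 10 log₁₀(4/R) = 76.2 -17.23 = 59.0 dB.

59.0 dB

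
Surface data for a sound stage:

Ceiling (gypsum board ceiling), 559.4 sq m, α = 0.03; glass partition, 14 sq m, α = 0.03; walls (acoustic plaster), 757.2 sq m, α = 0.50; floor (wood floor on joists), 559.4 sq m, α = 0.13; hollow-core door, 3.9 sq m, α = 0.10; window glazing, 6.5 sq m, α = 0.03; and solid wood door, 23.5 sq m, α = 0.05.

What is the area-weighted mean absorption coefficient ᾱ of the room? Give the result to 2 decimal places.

S = Σ Sᵢ = 559.4 + 14 + 757.2 + 559.4 + 3.9 + 6.5 + 23.5 = 1923.9 sq m.
Weighted sum Σ Sα = 470.284.
ᾱ = 470.284 / 1923.9 = 0.24.

0.24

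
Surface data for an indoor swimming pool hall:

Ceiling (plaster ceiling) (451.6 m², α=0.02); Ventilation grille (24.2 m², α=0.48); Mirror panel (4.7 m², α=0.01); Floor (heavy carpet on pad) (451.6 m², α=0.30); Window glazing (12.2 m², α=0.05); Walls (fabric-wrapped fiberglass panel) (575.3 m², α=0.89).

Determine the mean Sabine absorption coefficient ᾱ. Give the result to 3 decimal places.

S = Σ Sᵢ = 451.6 + 24.2 + 4.7 + 451.6 + 12.2 + 575.3 = 1519.6 m².
Σ(Sᵢαᵢ) = 451.6*0.02 + 24.2*0.48 + 4.7*0.01 + 451.6*0.30 + 12.2*0.05 + 575.3*0.89 = 668.802.
ᾱ = A/S = 0.440.

0.440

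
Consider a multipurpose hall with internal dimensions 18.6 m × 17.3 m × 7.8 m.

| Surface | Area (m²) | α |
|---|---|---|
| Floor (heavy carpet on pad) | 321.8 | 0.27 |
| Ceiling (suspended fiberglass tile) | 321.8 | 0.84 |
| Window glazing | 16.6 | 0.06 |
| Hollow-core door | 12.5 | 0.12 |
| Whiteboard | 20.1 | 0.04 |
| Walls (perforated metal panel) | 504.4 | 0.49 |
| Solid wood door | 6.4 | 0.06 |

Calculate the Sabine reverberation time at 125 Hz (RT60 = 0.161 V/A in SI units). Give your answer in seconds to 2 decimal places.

Summing Sᵢαᵢ: 86.886 + 270.312 + 0.996 + 1.500 + 0.804 + 247.156 + 0.384 → A = 608.038 sabins.
V = 18.6·17.3·7.8 = 2509.884 m³.
RT60 = 0.161 · V / A = 0.161 × 2509.884 / 608.038 = 0.66 s.

0.66 seconds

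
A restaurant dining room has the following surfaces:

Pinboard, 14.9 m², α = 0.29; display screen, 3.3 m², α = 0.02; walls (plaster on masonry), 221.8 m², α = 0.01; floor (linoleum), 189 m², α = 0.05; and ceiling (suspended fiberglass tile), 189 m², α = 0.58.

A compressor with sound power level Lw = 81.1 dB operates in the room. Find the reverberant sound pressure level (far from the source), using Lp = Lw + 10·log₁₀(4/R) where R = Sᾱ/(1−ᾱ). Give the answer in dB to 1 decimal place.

65.1 dB

A = 125.675 sabins; S = 618.0 m².
ᾱ = 125.675/618.0 = 0.2034; R = Sᾱ/(1−ᾱ) = 125.675/(1−0.2034) = 157.764 m².
Lp = Lw + 10 log₁₀(4/R) = 81.1 -15.96 = 65.1 dB.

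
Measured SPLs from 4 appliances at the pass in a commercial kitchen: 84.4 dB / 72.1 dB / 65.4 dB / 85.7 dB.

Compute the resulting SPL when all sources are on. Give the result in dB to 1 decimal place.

88.2 dB

Converting to relative power and adding: 10^(84.4/10) + 10^(72.1/10) + 10^(65.4/10) + 10^(85.7/10) = 6.666e+08.
Back to dB: 10·log₁₀ Σ = 88.2 dB.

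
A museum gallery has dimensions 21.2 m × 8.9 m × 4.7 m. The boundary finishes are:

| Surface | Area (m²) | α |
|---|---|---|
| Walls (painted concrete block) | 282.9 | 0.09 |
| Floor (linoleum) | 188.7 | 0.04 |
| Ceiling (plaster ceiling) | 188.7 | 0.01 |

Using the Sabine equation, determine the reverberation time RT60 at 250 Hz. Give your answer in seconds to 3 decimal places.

A = Σ Sᵢαᵢ = 282.9·0.09 + 188.7·0.04 + 188.7·0.01 = 34.896 sabins.
V = 21.2·8.9·4.7 = 886.796 m³.
Sabine: RT60 = 0.161 × 886.796 / 34.896 = 4.091 s.

4.091 sec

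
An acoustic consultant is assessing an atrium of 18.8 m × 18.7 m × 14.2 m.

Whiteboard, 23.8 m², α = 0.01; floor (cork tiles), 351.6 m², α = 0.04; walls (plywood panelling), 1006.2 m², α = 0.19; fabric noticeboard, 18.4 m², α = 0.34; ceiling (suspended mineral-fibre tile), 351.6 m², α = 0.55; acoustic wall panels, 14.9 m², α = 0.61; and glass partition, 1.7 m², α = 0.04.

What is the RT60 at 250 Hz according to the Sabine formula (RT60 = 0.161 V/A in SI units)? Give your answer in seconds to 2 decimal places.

Summing Sᵢαᵢ: 0.238 + 14.064 + 191.178 + 6.256 + 193.380 + 9.089 + 0.068 → A = 414.273 sabins.
V = 18.8·18.7·14.2 = 4992.152 m³.
Sabine: RT60 = 0.161 × 4992.152 / 414.273 = 1.94 s.

1.94 s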